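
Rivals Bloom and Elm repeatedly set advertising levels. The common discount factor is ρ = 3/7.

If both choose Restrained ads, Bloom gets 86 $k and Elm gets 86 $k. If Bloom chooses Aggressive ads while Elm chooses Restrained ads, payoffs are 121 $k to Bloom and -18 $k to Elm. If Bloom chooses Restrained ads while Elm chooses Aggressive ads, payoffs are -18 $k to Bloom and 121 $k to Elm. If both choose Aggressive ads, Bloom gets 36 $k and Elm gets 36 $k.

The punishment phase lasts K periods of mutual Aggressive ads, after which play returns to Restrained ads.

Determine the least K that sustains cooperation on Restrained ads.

No profitable deviation requires (86−36)(ρ+…+ρ^K) ≥ 121−86, i.e. ρ+…+ρ^K ≥ 7/10 ≈ 0.7000.
With ρ = 3/7, the partial sums are K=1: 0.4286, K=2: 0.6122, K=3: 0.6910, K=4: 0.7247.
K = 4 is the first length at which the sum reaches 0.7000.

4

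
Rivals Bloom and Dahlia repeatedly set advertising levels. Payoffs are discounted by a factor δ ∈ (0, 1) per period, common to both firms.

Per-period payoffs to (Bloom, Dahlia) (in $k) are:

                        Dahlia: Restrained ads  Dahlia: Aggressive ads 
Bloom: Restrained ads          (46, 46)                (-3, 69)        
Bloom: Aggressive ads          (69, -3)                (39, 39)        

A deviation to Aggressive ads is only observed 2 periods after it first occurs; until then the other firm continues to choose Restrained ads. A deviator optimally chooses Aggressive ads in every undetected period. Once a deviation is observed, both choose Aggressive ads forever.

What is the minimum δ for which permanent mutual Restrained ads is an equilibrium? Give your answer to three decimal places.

The best deviation is to choose Aggressive ads for all 2 undetected periods, earning 69 each, then 39 forever once detected.
Deviation value: 69(1−δ^2)/(1−δ) + 39δ^2/(1−δ); cooperation value: 46/(1−δ).
IC: 46 ≥ 69(1−δ^2) + 39δ^2 = 69 − 30δ^2.
So δ^2 ≥ 23/30, giving δ ≥ (23/30)^(1/2) ≈ 0.876.

0.876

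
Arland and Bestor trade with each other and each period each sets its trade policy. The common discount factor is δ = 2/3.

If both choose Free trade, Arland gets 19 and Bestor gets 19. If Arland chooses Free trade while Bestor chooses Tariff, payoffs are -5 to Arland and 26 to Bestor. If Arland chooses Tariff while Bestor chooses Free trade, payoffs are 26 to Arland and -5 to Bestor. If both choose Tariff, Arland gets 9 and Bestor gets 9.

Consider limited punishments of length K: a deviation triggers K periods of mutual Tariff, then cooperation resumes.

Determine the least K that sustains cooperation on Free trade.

Need Σ_{k=1}^{K} δ^k ≥ (26−19)/(19−9) = 0.7000 at δ = 2/3.
At K = 1 the sum is 0.6667 < 0.7000; at K = 2 it is 1.1111 ≥ 0.7000.
So the minimum punishment length is K = 2.

2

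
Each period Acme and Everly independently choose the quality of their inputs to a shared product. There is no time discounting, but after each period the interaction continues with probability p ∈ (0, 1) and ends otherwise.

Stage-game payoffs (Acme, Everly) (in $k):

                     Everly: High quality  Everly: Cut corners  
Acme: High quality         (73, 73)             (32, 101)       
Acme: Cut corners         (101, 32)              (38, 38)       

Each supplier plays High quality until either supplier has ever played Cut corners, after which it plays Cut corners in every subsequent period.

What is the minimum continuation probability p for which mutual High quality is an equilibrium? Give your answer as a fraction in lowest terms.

With no time discounting, the continuation probability p plays the role of the discount factor.
Grim-trigger IC: 73/(1−p) ≥ 101 + 38p/(1−p) ⇒ p ≥ (101−73)/(101−38) = 4/9.

4/9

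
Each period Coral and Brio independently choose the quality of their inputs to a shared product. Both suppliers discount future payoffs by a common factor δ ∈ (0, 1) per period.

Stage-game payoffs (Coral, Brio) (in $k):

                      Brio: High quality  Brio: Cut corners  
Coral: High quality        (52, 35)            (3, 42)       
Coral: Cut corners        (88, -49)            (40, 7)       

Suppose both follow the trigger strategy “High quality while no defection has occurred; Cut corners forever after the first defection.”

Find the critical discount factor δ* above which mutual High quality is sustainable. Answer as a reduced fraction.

3/4

Coral's threshold: (88−52)/(88−40) = 3/4.
Brio's threshold: (42−35)/(42−7) = 1/5.
3/4 > 1/5, so Coral binds and δ* = 3/4.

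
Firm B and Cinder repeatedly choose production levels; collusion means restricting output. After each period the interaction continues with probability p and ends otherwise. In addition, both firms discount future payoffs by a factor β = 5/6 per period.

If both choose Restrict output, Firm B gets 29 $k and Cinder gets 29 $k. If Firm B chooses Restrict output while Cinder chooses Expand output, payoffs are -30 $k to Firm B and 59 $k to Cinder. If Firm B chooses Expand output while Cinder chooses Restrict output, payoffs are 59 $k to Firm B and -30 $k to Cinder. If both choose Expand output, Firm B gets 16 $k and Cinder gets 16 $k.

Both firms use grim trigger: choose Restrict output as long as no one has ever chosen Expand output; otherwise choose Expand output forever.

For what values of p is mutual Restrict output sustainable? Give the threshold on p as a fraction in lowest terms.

With continuation probability p and discount β, the effective per-period discount factor is βp.
Grim-trigger IC: βp ≥ (59−29)/(59−16) = 30/43.
So p ≥ (30/43)/(5/6) = 36/43.

36/43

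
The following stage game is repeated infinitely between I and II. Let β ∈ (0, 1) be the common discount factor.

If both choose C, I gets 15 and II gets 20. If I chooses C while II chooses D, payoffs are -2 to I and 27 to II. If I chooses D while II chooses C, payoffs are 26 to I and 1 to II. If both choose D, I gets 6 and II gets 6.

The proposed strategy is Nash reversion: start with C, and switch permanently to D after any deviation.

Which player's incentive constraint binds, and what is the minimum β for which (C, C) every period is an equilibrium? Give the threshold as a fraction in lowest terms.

I's threshold: (26−15)/(26−6) = 11/20.
II's threshold: (27−20)/(27−6) = 1/3.
11/20 > 1/3, so I binds and β* = 11/20.

I; β ≥ 11/20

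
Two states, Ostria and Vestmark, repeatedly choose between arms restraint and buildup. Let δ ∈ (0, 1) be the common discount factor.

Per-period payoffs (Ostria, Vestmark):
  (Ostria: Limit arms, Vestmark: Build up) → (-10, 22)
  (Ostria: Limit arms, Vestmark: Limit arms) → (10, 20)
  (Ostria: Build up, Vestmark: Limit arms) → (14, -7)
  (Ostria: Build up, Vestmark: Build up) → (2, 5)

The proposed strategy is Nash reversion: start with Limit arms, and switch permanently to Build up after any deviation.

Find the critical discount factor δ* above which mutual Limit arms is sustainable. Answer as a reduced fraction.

1/3

For Ostria: deviation gain 14−10 = 4, per-period punishment loss 10−2 = 8. IC gives δ ≥ 4/12 = 1/3.
For Vestmark: gain 2, loss 15 per period, so δ ≥ 2/17.
The tighter constraint is Ostria's, so cooperation needs δ ≥ 1/3.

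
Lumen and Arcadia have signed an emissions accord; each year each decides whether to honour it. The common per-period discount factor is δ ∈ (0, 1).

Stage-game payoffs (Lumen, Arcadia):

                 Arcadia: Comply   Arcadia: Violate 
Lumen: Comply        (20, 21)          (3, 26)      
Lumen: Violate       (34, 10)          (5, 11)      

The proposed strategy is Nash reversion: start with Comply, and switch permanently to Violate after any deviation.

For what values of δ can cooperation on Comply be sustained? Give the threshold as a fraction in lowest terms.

Lumen's threshold: (34−20)/(34−5) = 14/29.
Arcadia's threshold: (26−21)/(26−11) = 1/3.
14/29 > 1/3, so Lumen binds and δ* = 14/29.

14/29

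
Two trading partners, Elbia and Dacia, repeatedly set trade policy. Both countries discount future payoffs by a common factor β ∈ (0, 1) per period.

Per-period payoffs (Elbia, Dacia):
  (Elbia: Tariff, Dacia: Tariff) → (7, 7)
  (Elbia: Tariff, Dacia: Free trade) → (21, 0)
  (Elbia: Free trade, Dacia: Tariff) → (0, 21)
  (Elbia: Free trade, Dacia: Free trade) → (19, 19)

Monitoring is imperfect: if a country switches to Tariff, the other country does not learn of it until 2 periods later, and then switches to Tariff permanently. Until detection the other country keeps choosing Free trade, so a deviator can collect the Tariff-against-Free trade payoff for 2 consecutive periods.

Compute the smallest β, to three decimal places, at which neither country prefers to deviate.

A deviator earns 21 for 2 periods, then 7 forever; cooperating earns 19 forever. Multiplying the IC by (1−β):
19 ≥ 21(1−β^2) + 7β^2, so 14·β^2 ≥ 2 and β^2 ≥ 1/7.
β ≥ (1/7)^(1/2) ≈ 0.378.

0.378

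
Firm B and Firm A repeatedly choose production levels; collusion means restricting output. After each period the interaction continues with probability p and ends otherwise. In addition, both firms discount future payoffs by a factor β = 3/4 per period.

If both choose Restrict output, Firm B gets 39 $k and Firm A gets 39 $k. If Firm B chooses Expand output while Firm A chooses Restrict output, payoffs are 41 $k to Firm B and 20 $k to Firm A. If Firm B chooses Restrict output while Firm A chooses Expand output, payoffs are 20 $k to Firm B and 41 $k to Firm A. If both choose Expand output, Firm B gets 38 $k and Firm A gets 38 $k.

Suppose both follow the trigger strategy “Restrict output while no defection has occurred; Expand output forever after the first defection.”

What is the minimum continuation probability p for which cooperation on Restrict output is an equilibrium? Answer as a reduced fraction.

With continuation probability p and discount β, the effective per-period discount factor is βp.
Grim-trigger IC: βp ≥ (41−39)/(41−38) = 2/3.
So p ≥ (2/3)/(3/4) = 8/9.

8/9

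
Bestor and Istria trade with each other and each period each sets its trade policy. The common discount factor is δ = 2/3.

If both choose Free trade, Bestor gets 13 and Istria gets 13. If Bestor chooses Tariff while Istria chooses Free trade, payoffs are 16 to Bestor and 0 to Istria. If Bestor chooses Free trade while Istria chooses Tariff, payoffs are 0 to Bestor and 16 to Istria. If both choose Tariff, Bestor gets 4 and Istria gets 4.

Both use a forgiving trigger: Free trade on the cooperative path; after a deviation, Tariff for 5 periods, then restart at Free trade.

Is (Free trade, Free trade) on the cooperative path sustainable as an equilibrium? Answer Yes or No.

IC: δ+…+δ^5 ≥ (16−13)/(13−4) = 1/3.
At δ = 2/3: partial sum = 1.7366 ≥ 0.3333. Cooperation sustainable.

Yes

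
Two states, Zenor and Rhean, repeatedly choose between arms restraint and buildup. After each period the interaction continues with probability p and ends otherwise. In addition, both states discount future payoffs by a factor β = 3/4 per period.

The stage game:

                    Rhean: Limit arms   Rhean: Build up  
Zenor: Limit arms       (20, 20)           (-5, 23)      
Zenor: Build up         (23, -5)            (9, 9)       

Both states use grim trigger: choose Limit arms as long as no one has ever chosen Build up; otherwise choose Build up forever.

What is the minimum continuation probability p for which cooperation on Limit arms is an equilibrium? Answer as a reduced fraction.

With continuation probability p and discount β, the effective per-period discount factor is βp.
Grim-trigger IC: βp ≥ (23−20)/(23−9) = 3/14.
So p ≥ (3/14)/(3/4) = 2/7.

2/7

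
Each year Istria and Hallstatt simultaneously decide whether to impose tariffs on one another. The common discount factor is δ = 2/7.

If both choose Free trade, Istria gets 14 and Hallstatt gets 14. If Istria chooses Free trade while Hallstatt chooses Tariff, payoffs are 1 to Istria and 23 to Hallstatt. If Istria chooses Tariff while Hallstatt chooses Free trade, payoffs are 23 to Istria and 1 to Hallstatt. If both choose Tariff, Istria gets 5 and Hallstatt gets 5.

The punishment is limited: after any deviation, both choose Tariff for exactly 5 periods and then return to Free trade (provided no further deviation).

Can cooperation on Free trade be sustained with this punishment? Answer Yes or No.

No

A one-shot deviation gives 23 now, then 5 for 5 periods, then back to 14.
Gain from deviating: (23−14) today; loss: (14−5) in each of the next 5 periods.
No-deviation condition: (14−5)(δ+…+δ^5) ≥ 23−14, i.e. δ+…+δ^5 ≥ 1.
At δ = 2/7: δ+…+δ^5 = 0.3992 < 1.0000.
So cooperation is not sustainable.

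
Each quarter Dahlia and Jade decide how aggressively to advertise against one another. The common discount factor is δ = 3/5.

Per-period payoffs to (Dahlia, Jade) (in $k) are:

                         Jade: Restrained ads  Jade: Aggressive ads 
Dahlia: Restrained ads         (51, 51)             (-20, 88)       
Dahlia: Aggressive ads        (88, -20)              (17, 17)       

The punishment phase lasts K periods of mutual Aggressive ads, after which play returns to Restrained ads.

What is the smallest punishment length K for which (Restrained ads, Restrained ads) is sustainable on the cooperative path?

3

Need Σ_{k=1}^{K} δ^k ≥ (88−51)/(51−17) = 1.0882 at δ = 3/5.
At K = 2 the sum is 0.9600 < 1.0882; at K = 3 it is 1.1760 ≥ 1.0882.
So the minimum punishment length is K = 3.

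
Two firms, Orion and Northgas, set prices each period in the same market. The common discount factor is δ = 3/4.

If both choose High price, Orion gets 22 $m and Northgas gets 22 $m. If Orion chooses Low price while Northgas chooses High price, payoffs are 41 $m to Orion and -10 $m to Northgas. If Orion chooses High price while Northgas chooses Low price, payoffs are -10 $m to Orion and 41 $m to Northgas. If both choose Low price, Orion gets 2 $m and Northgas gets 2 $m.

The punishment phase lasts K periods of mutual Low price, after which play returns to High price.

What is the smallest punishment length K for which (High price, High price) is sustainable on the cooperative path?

2

No profitable deviation requires (22−2)(δ+…+δ^K) ≥ 41−22, i.e. δ+…+δ^K ≥ 19/20 ≈ 0.9500.
With δ = 3/4, the partial sums are K=1: 0.7500, K=2: 1.3125.
K = 2 is the first length at which the sum reaches 0.9500.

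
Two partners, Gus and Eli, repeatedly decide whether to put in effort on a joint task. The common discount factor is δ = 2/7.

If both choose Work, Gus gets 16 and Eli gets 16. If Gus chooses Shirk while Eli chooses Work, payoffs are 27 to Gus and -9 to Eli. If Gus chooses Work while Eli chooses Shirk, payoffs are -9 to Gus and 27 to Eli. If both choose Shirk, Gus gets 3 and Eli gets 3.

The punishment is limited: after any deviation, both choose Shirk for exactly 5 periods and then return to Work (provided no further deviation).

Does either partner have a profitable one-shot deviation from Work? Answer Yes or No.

Yes

Comparing payoff streams over the 6 periods until play realigns: cooperate → 16(1+δ+…+δ^5); deviate → 27 + 3(δ+…+δ^5).
Cooperation is sustained iff (16−3)(δ+…+δ^5) ≥ 27−16.
δ+…+δ^5 = 2/7·(1−(2/7)^5)/(1−2/7) = 0.3992, and (27−16)/(16−3) = 0.8462.
0.3992 < 0.8462, so cooperation is not sustainable.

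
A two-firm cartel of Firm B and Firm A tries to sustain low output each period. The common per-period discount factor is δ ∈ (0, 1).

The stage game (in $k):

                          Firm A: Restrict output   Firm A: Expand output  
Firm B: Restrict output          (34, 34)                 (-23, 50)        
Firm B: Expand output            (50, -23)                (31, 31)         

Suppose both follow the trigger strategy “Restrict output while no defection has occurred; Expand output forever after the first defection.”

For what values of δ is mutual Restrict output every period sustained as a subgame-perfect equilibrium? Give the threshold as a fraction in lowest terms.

One-period gain from deviating is 50 − 34 = 16. The loss is 34 − 31 = 3 in every subsequent period, with present value 3·δ/(1−δ).
Deviation is unprofitable when 3·δ/(1−δ) ≥ 16, i.e. δ/(1−δ) ≥ 16/3.
Equivalently δ ≥ 16/(16+3) = 16/19.

16/19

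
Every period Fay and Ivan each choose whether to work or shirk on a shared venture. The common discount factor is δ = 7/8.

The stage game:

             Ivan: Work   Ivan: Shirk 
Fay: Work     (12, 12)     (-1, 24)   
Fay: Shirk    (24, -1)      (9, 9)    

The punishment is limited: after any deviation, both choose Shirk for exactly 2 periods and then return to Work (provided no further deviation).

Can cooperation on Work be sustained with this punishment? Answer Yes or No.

Comparing payoff streams over the 3 periods until play realigns: cooperate → 12(1+δ+…+δ^2); deviate → 24 + 9(δ+…+δ^2).
Cooperation is sustained iff (12−9)(δ+…+δ^2) ≥ 24−12.
δ+…+δ^2 = 7/8·(1−(7/8)^2)/(1−7/8) = 1.6406, and (24−12)/(12−9) = 4.0000.
1.6406 < 4.0000, so cooperation is not sustainable.

No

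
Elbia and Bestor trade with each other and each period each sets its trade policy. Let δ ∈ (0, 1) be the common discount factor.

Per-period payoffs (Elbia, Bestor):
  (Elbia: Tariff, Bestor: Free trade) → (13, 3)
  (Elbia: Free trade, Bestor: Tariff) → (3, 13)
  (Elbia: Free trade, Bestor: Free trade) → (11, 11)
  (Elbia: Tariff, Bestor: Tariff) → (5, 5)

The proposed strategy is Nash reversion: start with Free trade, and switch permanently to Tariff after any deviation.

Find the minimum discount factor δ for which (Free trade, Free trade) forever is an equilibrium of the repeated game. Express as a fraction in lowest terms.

11/(1−δ) ≥ 13 + 5δ/(1−δ)
11 ≥ 13 − 8δ
δ ≥ 2/8 = 1/4.

1/4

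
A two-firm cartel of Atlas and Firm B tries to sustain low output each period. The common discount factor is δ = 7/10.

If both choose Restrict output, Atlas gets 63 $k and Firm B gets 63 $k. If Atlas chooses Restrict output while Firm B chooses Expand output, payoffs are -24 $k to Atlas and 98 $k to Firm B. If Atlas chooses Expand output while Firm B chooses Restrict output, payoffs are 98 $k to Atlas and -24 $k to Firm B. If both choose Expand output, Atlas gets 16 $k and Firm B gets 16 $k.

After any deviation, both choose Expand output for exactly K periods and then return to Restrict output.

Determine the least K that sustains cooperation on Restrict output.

2

Need Σ_{k=1}^{K} δ^k ≥ (98−63)/(63−16) = 0.7447 at δ = 7/10.
At K = 1 the sum is 0.7000 < 0.7447; at K = 2 it is 1.1900 ≥ 0.7447.
So the minimum punishment length is K = 2.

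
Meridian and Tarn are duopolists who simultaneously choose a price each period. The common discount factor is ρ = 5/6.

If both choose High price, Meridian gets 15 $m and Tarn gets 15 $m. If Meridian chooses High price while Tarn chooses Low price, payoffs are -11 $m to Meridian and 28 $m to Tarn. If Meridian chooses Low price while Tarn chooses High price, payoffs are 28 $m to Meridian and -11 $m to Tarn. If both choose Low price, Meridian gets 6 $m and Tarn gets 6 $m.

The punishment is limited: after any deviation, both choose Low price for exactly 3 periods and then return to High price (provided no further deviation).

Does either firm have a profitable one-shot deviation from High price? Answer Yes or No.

A one-shot deviation gives 28 now, then 6 for 3 periods, then back to 15.
Gain from deviating: (28−15) today; loss: (15−6) in each of the next 3 periods.
No-deviation condition: (15−6)(ρ+…+ρ^3) ≥ 28−15, i.e. ρ+…+ρ^3 ≥ 13/9.
At ρ = 5/6: ρ+…+ρ^3 = 2.1065 ≥ 1.4444.
So cooperation is sustainable.

No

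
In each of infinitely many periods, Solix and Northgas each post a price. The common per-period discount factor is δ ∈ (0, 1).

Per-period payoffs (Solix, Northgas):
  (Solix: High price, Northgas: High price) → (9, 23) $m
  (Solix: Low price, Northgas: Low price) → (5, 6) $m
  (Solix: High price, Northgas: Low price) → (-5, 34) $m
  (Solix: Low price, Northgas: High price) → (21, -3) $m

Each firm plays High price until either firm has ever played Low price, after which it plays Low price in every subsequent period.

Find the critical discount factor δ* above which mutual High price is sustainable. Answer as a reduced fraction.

Solix: cooperation gives 9 each period; deviation gives 21 once then 5 forever.
  9/(1−δ) ≥ 21 + 5δ/(1−δ) ⇒ δ ≥ 12/16 = 3/4.
Northgas: cooperation gives 23 each period; deviation gives 34 once then 6 forever.
  δ ≥ 11/28.
Both must hold, so the binding constraint is Solix's: δ ≥ 3/4.

3/4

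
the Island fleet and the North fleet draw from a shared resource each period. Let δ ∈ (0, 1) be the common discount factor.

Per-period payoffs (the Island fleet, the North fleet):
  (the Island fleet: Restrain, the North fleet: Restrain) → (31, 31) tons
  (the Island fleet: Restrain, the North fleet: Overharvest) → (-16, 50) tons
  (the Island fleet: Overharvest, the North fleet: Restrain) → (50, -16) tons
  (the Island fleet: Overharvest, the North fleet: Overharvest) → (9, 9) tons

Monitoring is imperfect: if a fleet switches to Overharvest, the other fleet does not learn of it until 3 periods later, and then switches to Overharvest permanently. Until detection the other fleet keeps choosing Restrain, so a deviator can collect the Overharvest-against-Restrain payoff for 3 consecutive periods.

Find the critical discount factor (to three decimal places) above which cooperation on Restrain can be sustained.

The best deviation is to choose Overharvest for all 3 undetected periods, earning 50 each, then 9 forever once detected.
Deviation value: 50(1−δ^3)/(1−δ) + 9δ^3/(1−δ); cooperation value: 31/(1−δ).
IC: 31 ≥ 50(1−δ^3) + 9δ^3 = 50 − 41δ^3.
So δ^3 ≥ 19/41, giving δ ≥ (19/41)^(1/3) ≈ 0.774.

0.774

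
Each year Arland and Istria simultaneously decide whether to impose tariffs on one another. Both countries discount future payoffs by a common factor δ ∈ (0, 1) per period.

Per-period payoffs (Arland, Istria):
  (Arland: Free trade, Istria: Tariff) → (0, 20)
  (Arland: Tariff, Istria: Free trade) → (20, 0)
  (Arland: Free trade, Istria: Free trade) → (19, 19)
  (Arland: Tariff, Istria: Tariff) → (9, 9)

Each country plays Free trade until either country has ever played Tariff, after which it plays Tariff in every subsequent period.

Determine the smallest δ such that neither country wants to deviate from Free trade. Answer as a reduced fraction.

1/11

Cooperation forever yields 19 each period: 19/(1−δ).
Deviating yields 20 once, then 9 forever: 20 + 9δ/(1−δ).
No profitable deviation requires 19/(1−δ) ≥ 20 + 9δ/(1−δ).
Multiplying by (1−δ): 19 ≥ 20(1−δ) + 9δ = 20 − 11δ.
So 11δ ≥ 1, i.e. δ ≥ 1/11.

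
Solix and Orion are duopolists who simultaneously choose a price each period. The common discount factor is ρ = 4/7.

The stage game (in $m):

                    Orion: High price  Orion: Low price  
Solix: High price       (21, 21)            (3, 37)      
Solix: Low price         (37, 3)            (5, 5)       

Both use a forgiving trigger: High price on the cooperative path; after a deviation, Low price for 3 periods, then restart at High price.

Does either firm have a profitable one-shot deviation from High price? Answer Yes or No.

A one-shot deviation gives 37 now, then 5 for 3 periods, then back to 21.
Gain from deviating: (37−21) today; loss: (21−5) in each of the next 3 periods.
No-deviation condition: (21−5)(ρ+…+ρ^3) ≥ 37−21, i.e. ρ+…+ρ^3 ≥ 1.
At ρ = 4/7: ρ+…+ρ^3 = 1.0845 ≥ 1.0000.
So cooperation is sustainable.

No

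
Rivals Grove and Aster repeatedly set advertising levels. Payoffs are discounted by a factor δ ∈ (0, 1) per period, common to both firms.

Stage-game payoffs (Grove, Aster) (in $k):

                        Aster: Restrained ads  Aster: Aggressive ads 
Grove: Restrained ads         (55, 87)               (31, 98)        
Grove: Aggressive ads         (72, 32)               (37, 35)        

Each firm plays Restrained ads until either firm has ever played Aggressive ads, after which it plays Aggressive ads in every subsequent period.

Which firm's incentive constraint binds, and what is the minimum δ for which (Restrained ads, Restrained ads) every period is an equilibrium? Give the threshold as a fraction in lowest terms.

Grove's threshold: (72−55)/(72−37) = 17/35.
Aster's threshold: (98−87)/(98−35) = 11/63.
17/35 > 11/63, so Grove binds and δ* = 17/35.

Grove; δ ≥ 17/35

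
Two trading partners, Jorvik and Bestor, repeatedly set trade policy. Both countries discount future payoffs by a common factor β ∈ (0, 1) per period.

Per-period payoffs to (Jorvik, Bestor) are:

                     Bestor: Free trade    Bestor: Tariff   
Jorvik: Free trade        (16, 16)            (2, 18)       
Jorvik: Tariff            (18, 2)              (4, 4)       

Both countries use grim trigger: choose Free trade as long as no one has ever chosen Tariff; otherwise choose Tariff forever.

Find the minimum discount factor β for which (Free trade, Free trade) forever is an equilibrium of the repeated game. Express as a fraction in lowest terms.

1/7

Cooperation forever yields 16 each period: 16/(1−β).
Deviating yields 18 once, then 4 forever: 18 + 4β/(1−β).
No profitable deviation requires 16/(1−β) ≥ 18 + 4β/(1−β).
Multiplying by (1−β): 16 ≥ 18(1−β) + 4β = 18 − 14β.
So 14β ≥ 2, i.e. β ≥ 2/14 = 1/7.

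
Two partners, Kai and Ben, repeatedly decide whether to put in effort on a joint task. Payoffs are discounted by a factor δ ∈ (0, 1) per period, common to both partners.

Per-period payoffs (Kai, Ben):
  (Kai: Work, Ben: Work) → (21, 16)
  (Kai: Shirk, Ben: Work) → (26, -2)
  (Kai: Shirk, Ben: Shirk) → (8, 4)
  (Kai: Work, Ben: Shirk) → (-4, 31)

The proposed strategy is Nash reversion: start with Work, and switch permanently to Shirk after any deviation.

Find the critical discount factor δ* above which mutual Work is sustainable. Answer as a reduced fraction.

5/9

Kai: cooperation gives 21 each period; deviation gives 26 once then 8 forever.
  21/(1−δ) ≥ 26 + 8δ/(1−δ) ⇒ δ ≥ 5/18.
Ben: cooperation gives 16 each period; deviation gives 31 once then 4 forever.
  δ ≥ 15/27 = 5/9.
Both must hold, so the binding constraint is Ben's: δ ≥ 5/9.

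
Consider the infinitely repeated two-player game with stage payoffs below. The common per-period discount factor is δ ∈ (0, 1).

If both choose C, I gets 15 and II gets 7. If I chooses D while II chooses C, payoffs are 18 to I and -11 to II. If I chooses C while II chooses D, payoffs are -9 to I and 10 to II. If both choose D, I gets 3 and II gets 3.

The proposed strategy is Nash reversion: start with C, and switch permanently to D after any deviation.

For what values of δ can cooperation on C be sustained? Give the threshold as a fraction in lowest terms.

For I: deviation gain 18−15 = 3, per-period punishment loss 15−3 = 12. IC gives δ ≥ 3/15 = 1/5.
For II: gain 3, loss 4 per period, so δ ≥ 3/7.
The tighter constraint is II's, so cooperation needs δ ≥ 3/7.

3/7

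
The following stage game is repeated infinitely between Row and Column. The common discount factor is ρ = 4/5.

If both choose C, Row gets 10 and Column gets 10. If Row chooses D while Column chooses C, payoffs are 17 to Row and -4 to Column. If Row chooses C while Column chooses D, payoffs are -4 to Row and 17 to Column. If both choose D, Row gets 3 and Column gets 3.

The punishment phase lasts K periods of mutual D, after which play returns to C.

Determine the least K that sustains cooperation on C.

2

IC: ρ(1−ρ^K)/(1−ρ) ≥ (17−10)/(10−3) = 1.
With ρ = 4/5: need 1 − ρ^K ≥ 1·(1−4/5)/(4/5), i.e. ρ^K ≤ 0.7500.
Since (4/5)^1 = 0.8000 and (4/5)^2 = 0.6400, the smallest such K is 2.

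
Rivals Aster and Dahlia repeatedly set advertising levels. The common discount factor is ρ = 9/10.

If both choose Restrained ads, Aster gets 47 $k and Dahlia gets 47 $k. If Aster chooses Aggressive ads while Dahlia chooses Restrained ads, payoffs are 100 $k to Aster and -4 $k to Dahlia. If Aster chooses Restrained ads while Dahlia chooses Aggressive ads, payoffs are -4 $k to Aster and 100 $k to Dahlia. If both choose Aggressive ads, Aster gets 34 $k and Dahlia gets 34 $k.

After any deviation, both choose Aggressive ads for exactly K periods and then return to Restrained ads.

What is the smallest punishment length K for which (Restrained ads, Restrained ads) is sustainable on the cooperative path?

6

No profitable deviation requires (47−34)(ρ+…+ρ^K) ≥ 100−47, i.e. ρ+…+ρ^K ≥ 53/13 ≈ 4.0769.
With ρ = 9/10, the partial sums are K=1: 0.9000, K=2: 1.7100, K=3: 2.4390, K=4: 3.0951, K=5: 3.6856, K=6: 4.2170.
K = 6 is the first length at which the sum reaches 4.0769.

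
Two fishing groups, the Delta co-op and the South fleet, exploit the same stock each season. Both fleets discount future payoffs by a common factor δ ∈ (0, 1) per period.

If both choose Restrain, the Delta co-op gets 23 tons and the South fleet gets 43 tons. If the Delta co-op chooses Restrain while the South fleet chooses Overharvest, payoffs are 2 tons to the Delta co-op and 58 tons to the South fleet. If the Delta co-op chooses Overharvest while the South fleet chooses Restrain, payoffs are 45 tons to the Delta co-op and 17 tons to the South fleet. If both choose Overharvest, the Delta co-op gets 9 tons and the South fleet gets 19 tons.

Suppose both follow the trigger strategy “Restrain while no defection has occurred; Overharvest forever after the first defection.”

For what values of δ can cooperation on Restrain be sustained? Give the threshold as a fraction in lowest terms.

11/18

the Delta co-op: cooperation gives 23 each period; deviation gives 45 once then 9 forever.
  23/(1−δ) ≥ 45 + 9δ/(1−δ) ⇒ δ ≥ 22/36 = 11/18.
the South fleet: cooperation gives 43 each period; deviation gives 58 once then 19 forever.
  δ ≥ 15/39 = 5/13.
Both must hold, so the binding constraint is the Delta co-op's: δ ≥ 11/18.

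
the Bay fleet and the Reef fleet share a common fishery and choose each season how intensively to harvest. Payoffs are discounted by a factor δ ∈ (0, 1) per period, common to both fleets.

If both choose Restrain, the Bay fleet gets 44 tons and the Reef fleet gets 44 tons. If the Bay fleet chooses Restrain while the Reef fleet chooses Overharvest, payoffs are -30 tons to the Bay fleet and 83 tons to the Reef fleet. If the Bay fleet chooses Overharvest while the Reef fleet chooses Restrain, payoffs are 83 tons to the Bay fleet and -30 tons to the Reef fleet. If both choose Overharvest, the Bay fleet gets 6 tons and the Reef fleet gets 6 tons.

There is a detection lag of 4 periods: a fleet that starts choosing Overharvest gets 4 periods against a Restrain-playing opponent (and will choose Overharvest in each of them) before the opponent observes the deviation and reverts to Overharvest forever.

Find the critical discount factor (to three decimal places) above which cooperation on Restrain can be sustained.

The best deviation is to choose Overharvest for all 4 undetected periods, earning 83 each, then 6 forever once detected.
Deviation value: 83(1−δ^4)/(1−δ) + 6δ^4/(1−δ); cooperation value: 44/(1−δ).
IC: 44 ≥ 83(1−δ^4) + 6δ^4 = 83 − 77δ^4.
So δ^4 ≥ 39/77, giving δ ≥ (39/77)^(1/4) ≈ 0.844.

0.844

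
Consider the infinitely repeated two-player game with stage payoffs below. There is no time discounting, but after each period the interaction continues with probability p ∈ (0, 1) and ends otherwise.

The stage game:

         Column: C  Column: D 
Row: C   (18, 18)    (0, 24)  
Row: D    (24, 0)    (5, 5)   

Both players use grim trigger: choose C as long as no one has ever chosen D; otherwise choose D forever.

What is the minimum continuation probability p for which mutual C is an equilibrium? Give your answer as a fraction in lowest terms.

6/19

Expected cooperation value is 18 + p·18 + p²·18 + … = 18/(1−p); deviation gives 24 + p·5/(1−p).
18 ≥ 24(1−p) + 5p ⇒ 19p ≥ 6 ⇒ p ≥ 6/19.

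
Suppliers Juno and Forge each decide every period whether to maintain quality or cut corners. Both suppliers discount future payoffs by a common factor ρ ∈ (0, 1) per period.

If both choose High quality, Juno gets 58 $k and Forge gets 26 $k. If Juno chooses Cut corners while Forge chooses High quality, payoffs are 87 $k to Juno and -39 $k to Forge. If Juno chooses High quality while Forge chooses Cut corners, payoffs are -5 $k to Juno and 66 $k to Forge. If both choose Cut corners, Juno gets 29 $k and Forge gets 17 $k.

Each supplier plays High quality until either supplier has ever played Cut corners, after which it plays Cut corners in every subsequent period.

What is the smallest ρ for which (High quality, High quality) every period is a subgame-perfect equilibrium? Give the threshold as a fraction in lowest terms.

40/49

For Juno: deviation gain 87−58 = 29, per-period punishment loss 58−29 = 29. IC gives ρ ≥ 29/58 = 1/2.
For Forge: gain 40, loss 9 per period, so ρ ≥ 40/49.
The tighter constraint is Forge's, so cooperation needs ρ ≥ 40/49.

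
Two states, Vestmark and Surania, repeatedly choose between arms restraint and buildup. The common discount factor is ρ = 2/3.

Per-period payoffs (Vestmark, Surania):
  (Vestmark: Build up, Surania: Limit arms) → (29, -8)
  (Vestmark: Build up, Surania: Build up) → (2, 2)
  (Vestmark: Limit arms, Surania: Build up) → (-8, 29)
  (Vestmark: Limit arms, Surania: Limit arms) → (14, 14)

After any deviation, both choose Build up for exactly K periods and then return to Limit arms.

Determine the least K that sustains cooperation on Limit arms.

3

No profitable deviation requires (14−2)(ρ+…+ρ^K) ≥ 29−14, i.e. ρ+…+ρ^K ≥ 5/4 ≈ 1.2500.
With ρ = 2/3, the partial sums are K=1: 0.6667, K=2: 1.1111, K=3: 1.4074.
K = 3 is the first length at which the sum reaches 1.2500.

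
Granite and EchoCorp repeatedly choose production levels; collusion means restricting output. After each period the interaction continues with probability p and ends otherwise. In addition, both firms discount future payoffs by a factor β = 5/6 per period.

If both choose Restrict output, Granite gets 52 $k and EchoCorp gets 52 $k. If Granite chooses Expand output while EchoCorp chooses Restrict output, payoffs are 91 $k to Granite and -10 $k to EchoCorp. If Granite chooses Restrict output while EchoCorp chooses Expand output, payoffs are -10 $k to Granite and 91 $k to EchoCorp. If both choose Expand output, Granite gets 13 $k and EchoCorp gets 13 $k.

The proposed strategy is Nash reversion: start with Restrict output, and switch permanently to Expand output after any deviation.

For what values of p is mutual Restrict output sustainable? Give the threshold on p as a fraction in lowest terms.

3/5

With continuation probability p and discount β, the effective per-period discount factor is βp.
Grim-trigger IC: βp ≥ (91−52)/(91−13) = 1/2.
So p ≥ (1/2)/(5/6) = 3/5.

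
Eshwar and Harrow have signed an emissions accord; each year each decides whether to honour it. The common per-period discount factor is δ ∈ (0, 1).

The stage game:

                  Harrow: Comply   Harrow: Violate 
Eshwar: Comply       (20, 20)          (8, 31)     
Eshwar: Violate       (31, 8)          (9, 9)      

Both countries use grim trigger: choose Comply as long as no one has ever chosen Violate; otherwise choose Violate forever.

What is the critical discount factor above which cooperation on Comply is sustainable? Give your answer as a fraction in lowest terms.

One-period gain from deviating is 31 − 20 = 11. The loss is 20 − 9 = 11 in every subsequent period, with present value 11·δ/(1−δ).
Deviation is unprofitable when 11·δ/(1−δ) ≥ 11, i.e. δ/(1−δ) ≥ 1.
Equivalently δ ≥ 11/(11+11) = 1/2.

1/2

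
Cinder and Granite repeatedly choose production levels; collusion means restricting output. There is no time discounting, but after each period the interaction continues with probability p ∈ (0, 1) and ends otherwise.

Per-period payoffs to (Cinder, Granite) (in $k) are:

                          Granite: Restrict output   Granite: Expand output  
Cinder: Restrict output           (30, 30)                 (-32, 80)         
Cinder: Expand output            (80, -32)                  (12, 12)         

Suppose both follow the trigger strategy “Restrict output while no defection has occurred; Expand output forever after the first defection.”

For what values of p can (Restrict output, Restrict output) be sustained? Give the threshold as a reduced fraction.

25/34

Expected cooperation value is 30 + p·30 + p²·30 + … = 30/(1−p); deviation gives 80 + p·12/(1−p).
30 ≥ 80(1−p) + 12p ⇒ 68p ≥ 50 ⇒ p ≥ 50/68 = 25/34.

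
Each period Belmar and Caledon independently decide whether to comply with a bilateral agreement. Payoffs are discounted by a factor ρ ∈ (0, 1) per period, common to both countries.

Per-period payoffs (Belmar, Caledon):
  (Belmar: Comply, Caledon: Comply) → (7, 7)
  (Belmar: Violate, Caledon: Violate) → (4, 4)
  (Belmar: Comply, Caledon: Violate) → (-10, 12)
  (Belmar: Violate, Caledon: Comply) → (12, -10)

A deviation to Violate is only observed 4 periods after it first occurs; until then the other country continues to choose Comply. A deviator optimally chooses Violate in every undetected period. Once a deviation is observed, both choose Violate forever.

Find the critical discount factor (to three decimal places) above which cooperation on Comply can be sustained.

0.889

Deviating for the 4 undetected periods gains 12−7 = 5 per period over cooperation, then loses 7−4 = 3 per period forever once punishment starts.
Gain: 5(1 + ρ + … + ρ^3); loss: 3·ρ^4/(1−ρ).
No profitable deviation ⇔ 5(1−ρ^4) ≤ 3·ρ^4, i.e. ρ^4 ≥ 5/(5+3) = 5/8.
Hence ρ ≥ (5/8)^(1/4) ≈ 0.889.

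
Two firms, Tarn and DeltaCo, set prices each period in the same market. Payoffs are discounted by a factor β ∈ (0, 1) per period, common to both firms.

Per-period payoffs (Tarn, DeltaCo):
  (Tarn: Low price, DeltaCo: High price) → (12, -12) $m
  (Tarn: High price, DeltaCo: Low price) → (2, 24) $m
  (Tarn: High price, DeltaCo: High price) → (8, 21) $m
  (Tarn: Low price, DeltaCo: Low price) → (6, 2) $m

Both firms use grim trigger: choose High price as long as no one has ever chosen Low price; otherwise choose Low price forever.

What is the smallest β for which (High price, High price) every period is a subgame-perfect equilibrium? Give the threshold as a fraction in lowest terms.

2/3

Tarn's threshold: (12−8)/(12−6) = 2/3.
DeltaCo's threshold: (24−21)/(24−2) = 3/22.
2/3 > 3/22, so Tarn binds and β* = 2/3.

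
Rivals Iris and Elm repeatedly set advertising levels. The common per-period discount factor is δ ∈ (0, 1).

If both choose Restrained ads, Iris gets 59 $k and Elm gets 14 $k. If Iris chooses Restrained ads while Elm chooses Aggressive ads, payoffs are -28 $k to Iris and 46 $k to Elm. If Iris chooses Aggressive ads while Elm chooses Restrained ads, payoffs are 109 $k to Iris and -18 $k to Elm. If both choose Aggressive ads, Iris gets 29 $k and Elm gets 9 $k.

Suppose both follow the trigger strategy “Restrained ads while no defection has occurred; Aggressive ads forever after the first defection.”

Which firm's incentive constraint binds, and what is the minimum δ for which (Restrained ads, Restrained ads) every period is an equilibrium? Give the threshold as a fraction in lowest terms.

Elm; δ ≥ 32/37

For Iris: deviation gain 109−59 = 50, per-period punishment loss 59−29 = 30. IC gives δ ≥ 50/80 = 5/8.
For Elm: gain 32, loss 5 per period, so δ ≥ 32/37.
The tighter constraint is Elm's, so cooperation needs δ ≥ 32/37.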